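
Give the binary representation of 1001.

Using repeated division by 2:
1001 ÷ 2 = 500 remainder 1
500 ÷ 2 = 250 remainder 0
250 ÷ 2 = 125 remainder 0
125 ÷ 2 = 62 remainder 1
62 ÷ 2 = 31 remainder 0
31 ÷ 2 = 15 remainder 1
15 ÷ 2 = 7 remainder 1
7 ÷ 2 = 3 remainder 1
3 ÷ 2 = 1 remainder 1
1 ÷ 2 = 0 remainder 1
Reading remainders bottom to top: 1111101001



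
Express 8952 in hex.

Using repeated division by 16 (digits 10–15 are A–F):
8952 ÷ 16 = 559 remainder 8
559 ÷ 16 = 34 remainder 15 (F)
34 ÷ 16 = 2 remainder 2
2 ÷ 16 = 0 remainder 2
Reading remainders bottom to top: 22F8



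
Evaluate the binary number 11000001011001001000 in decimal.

Sum of powers of 2 for each 1-bit:
2^3 + 2^6 + 2^9 + 2^10 + 2^12 + 2^18 + 2^19
= 8 + 64 + 512 + 1024 + 4096 + 262144 + 524288
= 792136



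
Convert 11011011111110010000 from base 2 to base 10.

Sum of powers of 2 for each 1-bit:
2^4 + 2^7 + 2^8 + 2^9 + 2^10 + 2^11 + 2^12 + 2^13 + 2^15 + 2^16 + 2^18 + 2^19
= 16 + 128 + 256 + 512 + 1024 + 2048 + 4096 + 8192 + 32768 + 65536 + 262144 + 524288
= 901008



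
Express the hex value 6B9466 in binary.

Convert each hex digit to 4 bits:
  6 = 0110
  B = 1011
  9 = 1001
  4 = 0100
  6 = 0110
  6 = 0110
Concatenate: 011010111001010001100110



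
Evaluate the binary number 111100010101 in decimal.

Sum of powers of 2 for each 1-bit:
2^0 + 2^2 + 2^4 + 2^8 + 2^9 + 2^10 + 2^11
= 1 + 4 + 16 + 256 + 512 + 1024 + 2048
= 3861



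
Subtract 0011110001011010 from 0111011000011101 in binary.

Method 1 - Direct subtraction (column by column from the right: bit − bit − borrow-in; if negative, add 2 and borrow 1 from the next column):
borrow: 0111001110000100
        0111011000011101
-       0011110001011010
------------------------
        0011100111000011

Method 2 - Add two's complement:
Two's complement of 0011110001011010: invert → 1100001110100101, add 1 → 1100001110100110
  0111011000011101
+ 1100001110100110
------------------
 10011100111000011  (end carry out of the top bit = 1)
Discarding the end carry: 0011100111000011
Decimal check:
  0111011000011101 = 16384 + 8192 + 4096 + 1024 + 512 + 16 + 8 + 4 + 1 = 30237
  0011110001011010 = 8192 + 4096 + 2048 + 1024 + 64 + 16 + 8 + 2 = 15450
  30237 - 15450 = 14787, and 0011100111000011 = 8192 + 4096 + 2048 + 256 + 128 + 64 + 2 + 1 = 14787 ✓



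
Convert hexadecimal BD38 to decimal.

Expand by place value (powers of 16):
Digit values: B = 11, D = 13
BD38 = 11 × 16^3 + 13 × 16^2 + 3 × 16^1 + 8 × 16^0
= 11 × 4096 + 13 × 256 + 3 × 16 + 8 × 1
= 45056 + 3328 + 48 + 8
= 48440



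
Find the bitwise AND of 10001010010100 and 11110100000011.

AND: 1 only when both bits are 1
  10001010010100
& 11110100000011
----------------
  10000000000000
Decimal: 8852 & 15619 = 8192



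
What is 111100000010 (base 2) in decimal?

Sum of powers of 2 for each 1-bit:
2^1 + 2^8 + 2^9 + 2^10 + 2^11
= 2 + 256 + 512 + 1024 + 2048
= 3842



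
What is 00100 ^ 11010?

XOR: 1 when bits differ
  00100
^ 11010
-------
  11110
Decimal: 4 ^ 26 = 30



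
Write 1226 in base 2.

Using repeated division by 2:
1226 ÷ 2 = 613 remainder 0
613 ÷ 2 = 306 remainder 1
306 ÷ 2 = 153 remainder 0
153 ÷ 2 = 76 remainder 1
76 ÷ 2 = 38 remainder 0
38 ÷ 2 = 19 remainder 0
19 ÷ 2 = 9 remainder 1
9 ÷ 2 = 4 remainder 1
4 ÷ 2 = 2 remainder 0
2 ÷ 2 = 1 remainder 0
1 ÷ 2 = 0 remainder 1
Reading remainders bottom to top: 10011001010



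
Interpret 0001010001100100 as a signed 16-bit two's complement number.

Binary: 0001010001100100
Sign bit: 0 (non-negative)
Read directly as an unsigned value:
0001010001100100 = 4096 + 1024 + 64 + 32 + 4 = 5220
Value: 5220



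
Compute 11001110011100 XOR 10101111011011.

XOR: 1 when bits differ
  11001110011100
^ 10101111011011
----------------
  01100001000111
Decimal: 13212 ^ 11227 = 6215



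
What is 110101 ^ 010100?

XOR: 1 when bits differ
  110101
^ 010100
--------
  100001
Decimal: 53 ^ 20 = 33



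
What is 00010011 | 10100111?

OR: 1 when either bit is 1
  00010011
| 10100111
----------
  10110111
Decimal: 19 | 167 = 183



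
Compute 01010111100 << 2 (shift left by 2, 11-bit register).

Original: 01010111100 (decimal 700)
Shift left by 2 positions
Append 2 zeros on the right and drop the 2 high bits that overflow the 11-bit width
Result: 01011110000 (decimal 752)
Equivalent: 700 << 2 = 700 × 2^2 = 2800, truncated to 11 bits = 752



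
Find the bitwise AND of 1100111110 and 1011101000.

AND: 1 only when both bits are 1
  1100111110
& 1011101000
------------
  1000101000
Decimal: 830 & 744 = 552



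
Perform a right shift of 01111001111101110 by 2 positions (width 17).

Original: 01111001111101110 (decimal 62446)
Shift right by 2 positions
Drop the 2 low bits; fill with zeros on the left
Result: 00011110011111011 (decimal 15611)
Equivalent: 62446 >> 2 = 62446 ÷ 2^2 = 15611



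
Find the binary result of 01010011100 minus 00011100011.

Method 1 - Direct subtraction (column by column from the right: bit − bit − borrow-in; if negative, add 2 and borrow 1 from the next column):
borrow: 01111000110
        01010011100
-       00011100011
-------------------
        00110111001

Method 2 - Add two's complement:
Two's complement of 00011100011: invert → 11100011100, add 1 → 11100011101
  01010011100
+ 11100011101
-------------
 100110111001  (end carry out of the top bit = 1)
Discarding the end carry: 00110111001
Decimal check:
  01010011100 = 512 + 128 + 16 + 8 + 4 = 668
  00011100011 = 128 + 64 + 32 + 2 + 1 = 227
  668 - 227 = 441, and 00110111001 = 256 + 128 + 32 + 16 + 8 + 1 = 441 ✓



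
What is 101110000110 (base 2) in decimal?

Sum of powers of 2 for each 1-bit:
2^1 + 2^2 + 2^7 + 2^8 + 2^9 + 2^11
= 2 + 4 + 128 + 256 + 512 + 2048
= 2950



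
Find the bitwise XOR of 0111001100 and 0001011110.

XOR: 1 when bits differ
  0111001100
^ 0001011110
------------
  0110010010
Decimal: 460 ^ 94 = 402



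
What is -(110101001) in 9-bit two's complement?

Original (sign bit 1, negative): 110101001
Step 1 - Invert all bits: 001010110
Step 2 - Add 1: 001010111
Verification: 110101001 + 001010111 = 1000000000; discarding the end carry (carry out of the top bit) leaves the 9-bit value 000000000, as required for x + (-x)



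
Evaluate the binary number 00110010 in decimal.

Sum of powers of 2 for each 1-bit:
2^1 + 2^4 + 2^5
= 2 + 16 + 32
= 50



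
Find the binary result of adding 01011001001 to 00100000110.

Add column by column from the right: bit + bit + carry-in; write the sum mod 2, carry 1 when the sum is 2 or 3.
carry:  00000000000
        01011001001
+       00100000110
-------------------
       001111001111
(the carry out of the leftmost column, 0, becomes the leading bit)
Decimal check:
  01011001001 = 512 + 128 + 64 + 8 + 1 = 713
  00100000110 = 256 + 4 + 2 = 262
  713 + 262 = 975, and 001111001111 = 512 + 256 + 128 + 64 + 8 + 4 + 2 + 1 = 975 ✓



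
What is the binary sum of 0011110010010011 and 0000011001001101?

Add column by column from the right: bit + bit + carry-in; write the sum mod 2, carry 1 when the sum is 2 or 3.
carry:  0111100000111110
        0011110010010011
+       0000011001001101
------------------------
       00100001011100000
(the carry out of the leftmost column, 0, becomes the leading bit)
Decimal check:
  0011110010010011 = 8192 + 4096 + 2048 + 1024 + 128 + 16 + 2 + 1 = 15507
  0000011001001101 = 1024 + 512 + 64 + 8 + 4 + 1 = 1613
  15507 + 1613 = 17120, and 00100001011100000 = 16384 + 512 + 128 + 64 + 32 = 17120 ✓



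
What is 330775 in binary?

Using repeated division by 2:
330775 ÷ 2 = 165387 remainder 1
165387 ÷ 2 = 82693 remainder 1
82693 ÷ 2 = 41346 remainder 1
41346 ÷ 2 = 20673 remainder 0
20673 ÷ 2 = 10336 remainder 1
10336 ÷ 2 = 5168 remainder 0
5168 ÷ 2 = 2584 remainder 0
2584 ÷ 2 = 1292 remainder 0
1292 ÷ 2 = 646 remainder 0
646 ÷ 2 = 323 remainder 0
323 ÷ 2 = 161 remainder 1
161 ÷ 2 = 80 remainder 1
80 ÷ 2 = 40 remainder 0
40 ÷ 2 = 20 remainder 0
20 ÷ 2 = 10 remainder 0
10 ÷ 2 = 5 remainder 0
5 ÷ 2 = 2 remainder 1
2 ÷ 2 = 1 remainder 0
1 ÷ 2 = 0 remainder 1
Reading remainders bottom to top: 1010000110000010111



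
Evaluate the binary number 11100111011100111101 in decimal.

Sum of powers of 2 for each 1-bit:
2^0 + 2^2 + 2^3 + 2^4 + 2^5 + 2^8 + 2^9 + 2^10 + 2^12 + 2^13 + 2^14 + 2^17 + 2^18 + 2^19
= 1 + 4 + 8 + 16 + 32 + 256 + 512 + 1024 + 4096 + 8192 + 16384 + 131072 + 262144 + 524288
= 948029



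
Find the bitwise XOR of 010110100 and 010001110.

XOR: 1 when bits differ
  010110100
^ 010001110
-----------
  000111010
Decimal: 180 ^ 142 = 58



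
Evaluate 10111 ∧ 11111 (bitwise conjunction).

AND: 1 only when both bits are 1
  10111
& 11111
-------
  10111
Decimal: 23 & 31 = 23



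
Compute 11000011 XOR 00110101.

XOR: 1 when bits differ
  11000011
^ 00110101
----------
  11110110
Decimal: 195 ^ 53 = 246



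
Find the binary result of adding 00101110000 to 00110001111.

Add column by column from the right: bit + bit + carry-in; write the sum mod 2, carry 1 when the sum is 2 or 3.
carry:  01000000000
        00101110000
+       00110001111
-------------------
       001011111111
(the carry out of the leftmost column, 0, becomes the leading bit)
Decimal check:
  00101110000 = 256 + 64 + 32 + 16 = 368
  00110001111 = 256 + 128 + 8 + 4 + 2 + 1 = 399
  368 + 399 = 767, and 001011111111 = 512 + 128 + 64 + 32 + 16 + 8 + 4 + 2 + 1 = 767 ✓



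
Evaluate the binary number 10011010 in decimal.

Sum of powers of 2 for each 1-bit:
2^1 + 2^3 + 2^4 + 2^7
= 2 + 8 + 16 + 128
= 154



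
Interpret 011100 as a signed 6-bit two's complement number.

Binary: 011100
Sign bit: 0 (non-negative)
Read directly as an unsigned value:
011100 = 16 + 8 + 4 = 28
Value: 28



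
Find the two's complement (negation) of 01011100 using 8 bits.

Original: 01011100
Step 1 - Invert all bits: 10100011
Step 2 - Add 1: 10100100
Verification: 01011100 + 10100100 = 100000000; discarding the end carry (carry out of the top bit) leaves the 8-bit value 00000000, as required for x + (-x)



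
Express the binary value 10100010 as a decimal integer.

Sum of powers of 2 for each 1-bit:
2^1 + 2^5 + 2^7
= 2 + 32 + 128
= 162



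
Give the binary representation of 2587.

Using repeated division by 2:
2587 ÷ 2 = 1293 remainder 1
1293 ÷ 2 = 646 remainder 1
646 ÷ 2 = 323 remainder 0
323 ÷ 2 = 161 remainder 1
161 ÷ 2 = 80 remainder 1
80 ÷ 2 = 40 remainder 0
40 ÷ 2 = 20 remainder 0
20 ÷ 2 = 10 remainder 0
10 ÷ 2 = 5 remainder 0
5 ÷ 2 = 2 remainder 1
2 ÷ 2 = 1 remainder 0
1 ÷ 2 = 0 remainder 1
Reading remainders bottom to top: 101000011011



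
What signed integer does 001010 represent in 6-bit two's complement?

Binary: 001010
Sign bit: 0 (non-negative)
Read directly as an unsigned value:
001010 = 8 + 2 = 10
Value: 10



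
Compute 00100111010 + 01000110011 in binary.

Add column by column from the right: bit + bit + carry-in; write the sum mod 2, carry 1 when the sum is 2 or 3.
carry:  00001100100
        00100111010
+       01000110011
-------------------
       001101101101
(the carry out of the leftmost column, 0, becomes the leading bit)
Decimal check:
  00100111010 = 256 + 32 + 16 + 8 + 2 = 314
  01000110011 = 512 + 32 + 16 + 2 + 1 = 563
  314 + 563 = 877, and 001101101101 = 512 + 256 + 64 + 32 + 8 + 4 + 1 = 877 ✓



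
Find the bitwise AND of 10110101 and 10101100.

AND: 1 only when both bits are 1
  10110101
& 10101100
----------
  10100100
Decimal: 181 & 172 = 164



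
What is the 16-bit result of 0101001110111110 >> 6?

Original: 0101001110111110 (decimal 21438)
Shift right by 6 positions
Drop the 6 low bits; fill with zeros on the left
Result: 0000000101001110 (decimal 334)
Equivalent: 21438 >> 6 = 21438 ÷ 2^6 = 334



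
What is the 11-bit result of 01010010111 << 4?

Original: 01010010111 (decimal 663)
Shift left by 4 positions
Append 4 zeros on the right and drop the 4 high bits that overflow the 11-bit width
Result: 00101110000 (decimal 368)
Equivalent: 663 << 4 = 663 × 2^4 = 10608, truncated to 11 bits = 368



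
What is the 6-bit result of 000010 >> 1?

Original: 000010 (decimal 2)
Shift right by 1 position
Drop the 1 low bit; fill with zero on the left
Result: 000001 (decimal 1)
Equivalent: 2 >> 1 = 2 ÷ 2^1 = 1



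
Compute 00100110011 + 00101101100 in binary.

Add column by column from the right: bit + bit + carry-in; write the sum mod 2, carry 1 when the sum is 2 or 3.
carry:  01011000000
        00100110011
+       00101101100
-------------------
       001010011111
(the carry out of the leftmost column, 0, becomes the leading bit)
Decimal check:
  00100110011 = 256 + 32 + 16 + 2 + 1 = 307
  00101101100 = 256 + 64 + 32 + 8 + 4 = 364
  307 + 364 = 671, and 001010011111 = 512 + 128 + 16 + 8 + 4 + 2 + 1 = 671 ✓



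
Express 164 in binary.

Using repeated division by 2:
164 ÷ 2 = 82 remainder 0
82 ÷ 2 = 41 remainder 0
41 ÷ 2 = 20 remainder 1
20 ÷ 2 = 10 remainder 0
10 ÷ 2 = 5 remainder 0
5 ÷ 2 = 2 remainder 1
2 ÷ 2 = 1 remainder 0
1 ÷ 2 = 0 remainder 1
Reading remainders bottom to top: 10100100



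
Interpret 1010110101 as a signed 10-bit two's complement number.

Binary: 1010110101
Sign bit: 1 (negative)
Invert: 0101001010
Add 1:  0101001011
Magnitude: 0101001011 = 256 + 64 + 8 + 2 + 1 = 331
Value: -331



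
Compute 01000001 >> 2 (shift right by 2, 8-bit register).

Original: 01000001 (decimal 65)
Shift right by 2 positions
Drop the 2 low bits; fill with zeros on the left
Result: 00010000 (decimal 16)
Equivalent: 65 >> 2 = 65 ÷ 2^2 = 16



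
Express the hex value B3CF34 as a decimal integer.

Expand by place value (powers of 16):
Digit values: B = 11, C = 12, F = 15
B3CF34 = 11 × 16^5 + 3 × 16^4 + 12 × 16^3 + 15 × 16^2 + 3 × 16^1 + 4 × 16^0
= 11 × 1048576 + 3 × 65536 + 12 × 4096 + 15 × 256 + 3 × 16 + 4 × 1
= 11534336 + 196608 + 49152 + 3840 + 48 + 4
= 11783988



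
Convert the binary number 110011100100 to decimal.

Sum of powers of 2 for each 1-bit:
2^2 + 2^5 + 2^6 + 2^7 + 2^10 + 2^11
= 4 + 32 + 64 + 128 + 1024 + 2048
= 3300



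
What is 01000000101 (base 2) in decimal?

Sum of powers of 2 for each 1-bit:
2^0 + 2^2 + 2^9
= 1 + 4 + 512
= 517



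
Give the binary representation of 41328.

Using repeated division by 2:
41328 ÷ 2 = 20664 remainder 0
20664 ÷ 2 = 10332 remainder 0
10332 ÷ 2 = 5166 remainder 0
5166 ÷ 2 = 2583 remainder 0
2583 ÷ 2 = 1291 remainder 1
1291 ÷ 2 = 645 remainder 1
645 ÷ 2 = 322 remainder 1
322 ÷ 2 = 161 remainder 0
161 ÷ 2 = 80 remainder 1
80 ÷ 2 = 40 remainder 0
40 ÷ 2 = 20 remainder 0
20 ÷ 2 = 10 remainder 0
10 ÷ 2 = 5 remainder 0
5 ÷ 2 = 2 remainder 1
2 ÷ 2 = 1 remainder 0
1 ÷ 2 = 0 remainder 1
Reading remainders bottom to top: 1010000101110000



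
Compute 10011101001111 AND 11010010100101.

AND: 1 only when both bits are 1
  10011101001111
& 11010010100101
----------------
  10010000000101
Decimal: 10063 & 13477 = 9221



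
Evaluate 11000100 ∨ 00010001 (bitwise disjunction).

OR: 1 when either bit is 1
  11000100
| 00010001
----------
  11010101
Decimal: 196 | 17 = 213



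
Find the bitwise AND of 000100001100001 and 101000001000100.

AND: 1 only when both bits are 1
  000100001100001
& 101000001000100
-----------------
  000000001000000
Decimal: 2145 & 20548 = 64



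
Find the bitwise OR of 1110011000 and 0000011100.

OR: 1 when either bit is 1
  1110011000
| 0000011100
------------
  1110011100
Decimal: 920 | 28 = 924



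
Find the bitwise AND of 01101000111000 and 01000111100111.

AND: 1 only when both bits are 1
  01101000111000
& 01000111100111
----------------
  01000000100000
Decimal: 6712 & 4583 = 4128



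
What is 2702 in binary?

Using repeated division by 2:
2702 ÷ 2 = 1351 remainder 0
1351 ÷ 2 = 675 remainder 1
675 ÷ 2 = 337 remainder 1
337 ÷ 2 = 168 remainder 1
168 ÷ 2 = 84 remainder 0
84 ÷ 2 = 42 remainder 0
42 ÷ 2 = 21 remainder 0
21 ÷ 2 = 10 remainder 1
10 ÷ 2 = 5 remainder 0
5 ÷ 2 = 2 remainder 1
2 ÷ 2 = 1 remainder 0
1 ÷ 2 = 0 remainder 1
Reading remainders bottom to top: 101010001110



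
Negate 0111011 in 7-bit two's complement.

Original: 0111011
Step 1 - Invert all bits: 1000100
Step 2 - Add 1: 1000101
Verification: 0111011 + 1000101 = 10000000; discarding the end carry (carry out of the top bit) leaves the 7-bit value 0000000, as required for x + (-x)



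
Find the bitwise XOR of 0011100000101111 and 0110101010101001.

XOR: 1 when bits differ
  0011100000101111
^ 0110101010101001
------------------
  0101001010000110
Decimal: 14383 ^ 27305 = 21126



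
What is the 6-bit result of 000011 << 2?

Original: 000011 (decimal 3)
Shift left by 2 positions
Append 2 zeros on the right
Result: 001100 (decimal 12)
Equivalent: 3 << 2 = 3 × 2^2 = 12



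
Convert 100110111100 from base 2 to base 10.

Sum of powers of 2 for each 1-bit:
2^2 + 2^3 + 2^4 + 2^5 + 2^7 + 2^8 + 2^11
= 4 + 8 + 16 + 32 + 128 + 256 + 2048
= 2492



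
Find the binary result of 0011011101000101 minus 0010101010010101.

Method 1 - Direct subtraction (column by column from the right: bit − bit − borrow-in; if negative, add 2 and borrow 1 from the next column):
borrow: 0001000101100000
        0011011101000101
-       0010101010010101
------------------------
        0000110010110000

Method 2 - Add two's complement:
Two's complement of 0010101010010101: invert → 1101010101101010, add 1 → 1101010101101011
  0011011101000101
+ 1101010101101011
------------------
 10000110010110000  (end carry out of the top bit = 1)
Discarding the end carry: 0000110010110000
Decimal check:
  0011011101000101 = 8192 + 4096 + 1024 + 512 + 256 + 64 + 4 + 1 = 14149
  0010101010010101 = 8192 + 2048 + 512 + 128 + 16 + 4 + 1 = 10901
  14149 - 10901 = 3248, and 0000110010110000 = 2048 + 1024 + 128 + 32 + 16 = 3248 ✓



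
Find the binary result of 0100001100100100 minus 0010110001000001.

Method 1 - Direct subtraction (column by column from the right: bit − bit − borrow-in; if negative, add 2 and borrow 1 from the next column):
borrow: 0111100110000110
        0100001100100100
-       0010110001000001
------------------------
        0001011011100011

Method 2 - Add two's complement:
Two's complement of 0010110001000001: invert → 1101001110111110, add 1 → 1101001110111111
  0100001100100100
+ 1101001110111111
------------------
 10001011011100011  (end carry out of the top bit = 1)
Discarding the end carry: 0001011011100011
Decimal check:
  0100001100100100 = 16384 + 512 + 256 + 32 + 4 = 17188
  0010110001000001 = 8192 + 2048 + 1024 + 64 + 1 = 11329
  17188 - 11329 = 5859, and 0001011011100011 = 4096 + 1024 + 512 + 128 + 64 + 32 + 2 + 1 = 5859 ✓



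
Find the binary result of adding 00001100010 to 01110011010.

Add column by column from the right: bit + bit + carry-in; write the sum mod 2, carry 1 when the sum is 2 or 3.
carry:  00000000100
        00001100010
+       01110011010
-------------------
       001111111100
(the carry out of the leftmost column, 0, becomes the leading bit)
Decimal check:
  00001100010 = 64 + 32 + 2 = 98
  01110011010 = 512 + 256 + 128 + 16 + 8 + 2 = 922
  98 + 922 = 1020, and 001111111100 = 512 + 256 + 128 + 64 + 32 + 16 + 8 + 4 = 1020 ✓



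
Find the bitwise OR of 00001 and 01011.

OR: 1 when either bit is 1
  00001
| 01011
-------
  01011
Decimal: 1 | 11 = 11



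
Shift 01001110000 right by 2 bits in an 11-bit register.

Original: 01001110000 (decimal 624)
Shift right by 2 positions
Drop the 2 low bits; fill with zeros on the left
Result: 00010011100 (decimal 156)
Equivalent: 624 >> 2 = 624 ÷ 2^2 = 156



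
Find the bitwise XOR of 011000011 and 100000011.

XOR: 1 when bits differ
  011000011
^ 100000011
-----------
  111000000
Decimal: 195 ^ 259 = 448



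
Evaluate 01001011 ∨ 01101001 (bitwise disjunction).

OR: 1 when either bit is 1
  01001011
| 01101001
----------
  01101011
Decimal: 75 | 105 = 107



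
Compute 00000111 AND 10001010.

AND: 1 only when both bits are 1
  00000111
& 10001010
----------
  00000010
Decimal: 7 & 138 = 2



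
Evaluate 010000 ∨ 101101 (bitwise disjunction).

OR: 1 when either bit is 1
  010000
| 101101
--------
  111101
Decimal: 16 | 45 = 61



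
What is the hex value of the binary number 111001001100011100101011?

Group into 4-bit nibbles from right:
  1110 = E
  0100 = 4
  1100 = C
  0111 = 7
  0010 = 2
  1011 = B
Result: E4C72B



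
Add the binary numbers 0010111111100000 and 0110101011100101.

Add column by column from the right: bit + bit + carry-in; write the sum mod 2, carry 1 when the sum is 2 or 3.
carry:  1101111111000000
        0010111111100000
+       0110101011100101
------------------------
       01001101011000101
(the carry out of the leftmost column, 0, becomes the leading bit)
Decimal check:
  0010111111100000 = 8192 + 2048 + 1024 + 512 + 256 + 128 + 64 + 32 = 12256
  0110101011100101 = 16384 + 8192 + 2048 + 512 + 128 + 64 + 32 + 4 + 1 = 27365
  12256 + 27365 = 39621, and 01001101011000101 = 32768 + 4096 + 2048 + 512 + 128 + 64 + 4 + 1 = 39621 ✓



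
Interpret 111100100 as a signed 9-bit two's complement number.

Binary: 111100100
Sign bit: 1 (negative)
Invert: 000011011
Add 1:  000011100
Magnitude: 000011100 = 16 + 8 + 4 = 28
Value: -28



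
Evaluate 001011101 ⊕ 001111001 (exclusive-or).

XOR: 1 when bits differ
  001011101
^ 001111001
-----------
  000100100
Decimal: 93 ^ 121 = 36



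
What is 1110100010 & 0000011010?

AND: 1 only when both bits are 1
  1110100010
& 0000011010
------------
  0000000010
Decimal: 930 & 26 = 2



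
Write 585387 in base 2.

Using repeated division by 2:
585387 ÷ 2 = 292693 remainder 1
292693 ÷ 2 = 146346 remainder 1
146346 ÷ 2 = 73173 remainder 0
73173 ÷ 2 = 36586 remainder 1
36586 ÷ 2 = 18293 remainder 0
18293 ÷ 2 = 9146 remainder 1
9146 ÷ 2 = 4573 remainder 0
4573 ÷ 2 = 2286 remainder 1
2286 ÷ 2 = 1143 remainder 0
1143 ÷ 2 = 571 remainder 1
571 ÷ 2 = 285 remainder 1
285 ÷ 2 = 142 remainder 1
142 ÷ 2 = 71 remainder 0
71 ÷ 2 = 35 remainder 1
35 ÷ 2 = 17 remainder 1
17 ÷ 2 = 8 remainder 1
8 ÷ 2 = 4 remainder 0
4 ÷ 2 = 2 remainder 0
2 ÷ 2 = 1 remainder 0
1 ÷ 2 = 0 remainder 1
Reading remainders bottom to top: 10001110111010101011



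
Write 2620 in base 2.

Using repeated division by 2:
2620 ÷ 2 = 1310 remainder 0
1310 ÷ 2 = 655 remainder 0
655 ÷ 2 = 327 remainder 1
327 ÷ 2 = 163 remainder 1
163 ÷ 2 = 81 remainder 1
81 ÷ 2 = 40 remainder 1
40 ÷ 2 = 20 remainder 0
20 ÷ 2 = 10 remainder 0
10 ÷ 2 = 5 remainder 0
5 ÷ 2 = 2 remainder 1
2 ÷ 2 = 1 remainder 0
1 ÷ 2 = 0 remainder 1
Reading remainders bottom to top: 101000111100



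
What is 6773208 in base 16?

Using repeated division by 16 (digits 10–15 are A–F):
6773208 ÷ 16 = 423325 remainder 8
423325 ÷ 16 = 26457 remainder 13 (D)
26457 ÷ 16 = 1653 remainder 9
1653 ÷ 16 = 103 remainder 5
103 ÷ 16 = 6 remainder 7
6 ÷ 16 = 0 remainder 6
Reading remainders bottom to top: 6759D8



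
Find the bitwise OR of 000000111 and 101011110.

OR: 1 when either bit is 1
  000000111
| 101011110
-----------
  101011111
Decimal: 7 | 350 = 351



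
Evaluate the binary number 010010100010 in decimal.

Sum of powers of 2 for each 1-bit:
2^1 + 2^5 + 2^7 + 2^10
= 2 + 32 + 128 + 1024
= 1186



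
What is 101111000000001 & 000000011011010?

AND: 1 only when both bits are 1
  101111000000001
& 000000011011010
-----------------
  000000000000000
Decimal: 24065 & 218 = 0



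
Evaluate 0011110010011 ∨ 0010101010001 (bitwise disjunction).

OR: 1 when either bit is 1
  0011110010011
| 0010101010001
---------------
  0011111010011
Decimal: 1939 | 1361 = 2003



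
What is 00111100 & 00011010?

AND: 1 only when both bits are 1
  00111100
& 00011010
----------
  00011000
Decimal: 60 & 26 = 24



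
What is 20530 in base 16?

Using repeated division by 16 (digits 10–15 are A–F):
20530 ÷ 16 = 1283 remainder 2
1283 ÷ 16 = 80 remainder 3
80 ÷ 16 = 5 remainder 0
5 ÷ 16 = 0 remainder 5
Reading remainders bottom to top: 5032



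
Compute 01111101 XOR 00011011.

XOR: 1 when bits differ
  01111101
^ 00011011
----------
  01100110
Decimal: 125 ^ 27 = 102



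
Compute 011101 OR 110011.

OR: 1 when either bit is 1
  011101
| 110011
--------
  111111
Decimal: 29 | 51 = 63



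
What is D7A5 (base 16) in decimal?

Expand by place value (powers of 16):
Digit values: D = 13, A = 10
D7A5 = 13 × 16^3 + 7 × 16^2 + 10 × 16^1 + 5 × 16^0
= 13 × 4096 + 7 × 256 + 10 × 16 + 5 × 1
= 53248 + 1792 + 160 + 5
= 55205



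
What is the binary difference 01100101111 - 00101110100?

Method 1 - Direct subtraction (column by column from the right: bit − bit − borrow-in; if negative, add 2 and borrow 1 from the next column):
borrow: 01111100000
        01100101111
-       00101110100
-------------------
        00110111011

Method 2 - Add two's complement:
Two's complement of 00101110100: invert → 11010001011, add 1 → 11010001100
  01100101111
+ 11010001100
-------------
 100110111011  (end carry out of the top bit = 1)
Discarding the end carry: 00110111011
Decimal check:
  01100101111 = 512 + 256 + 32 + 8 + 4 + 2 + 1 = 815
  00101110100 = 256 + 64 + 32 + 16 + 4 = 372
  815 - 372 = 443, and 00110111011 = 256 + 128 + 32 + 16 + 8 + 2 + 1 = 443 ✓



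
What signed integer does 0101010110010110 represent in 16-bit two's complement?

Binary: 0101010110010110
Sign bit: 0 (non-negative)
Read directly as an unsigned value:
0101010110010110 = 16384 + 4096 + 1024 + 256 + 128 + 16 + 4 + 2 = 21910
Value: 21910



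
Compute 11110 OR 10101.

OR: 1 when either bit is 1
  11110
| 10101
-------
  11111
Decimal: 30 | 21 = 31



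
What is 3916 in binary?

Using repeated division by 2:
3916 ÷ 2 = 1958 remainder 0
1958 ÷ 2 = 979 remainder 0
979 ÷ 2 = 489 remainder 1
489 ÷ 2 = 244 remainder 1
244 ÷ 2 = 122 remainder 0
122 ÷ 2 = 61 remainder 0
61 ÷ 2 = 30 remainder 1
30 ÷ 2 = 15 remainder 0
15 ÷ 2 = 7 remainder 1
7 ÷ 2 = 3 remainder 1
3 ÷ 2 = 1 remainder 1
1 ÷ 2 = 0 remainder 1
Reading remainders bottom to top: 111101001100



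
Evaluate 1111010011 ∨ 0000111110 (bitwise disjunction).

OR: 1 when either bit is 1
  1111010011
| 0000111110
------------
  1111111111
Decimal: 979 | 62 = 1023



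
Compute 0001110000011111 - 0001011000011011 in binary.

Method 1 - Direct subtraction (column by column from the right: bit − bit − borrow-in; if negative, add 2 and borrow 1 from the next column):
borrow: 0000110000000000
        0001110000011111
-       0001011000011011
------------------------
        0000011000000100

Method 2 - Add two's complement:
Two's complement of 0001011000011011: invert → 1110100111100100, add 1 → 1110100111100101
  0001110000011111
+ 1110100111100101
------------------
 10000011000000100  (end carry out of the top bit = 1)
Discarding the end carry: 0000011000000100
Decimal check:
  0001110000011111 = 4096 + 2048 + 1024 + 16 + 8 + 4 + 2 + 1 = 7199
  0001011000011011 = 4096 + 1024 + 512 + 16 + 8 + 2 + 1 = 5659
  7199 - 5659 = 1540, and 0000011000000100 = 1024 + 512 + 4 = 1540 ✓



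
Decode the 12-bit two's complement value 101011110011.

Binary: 101011110011
Sign bit: 1 (negative)
Invert: 010100001100
Add 1:  010100001101
Magnitude: 010100001101 = 1024 + 256 + 8 + 4 + 1 = 1293
Value: -1293



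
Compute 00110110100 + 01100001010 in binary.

Add column by column from the right: bit + bit + carry-in; write the sum mod 2, carry 1 when the sum is 2 or 3.
carry:  11000000000
        00110110100
+       01100001010
-------------------
       010010111110
(the carry out of the leftmost column, 0, becomes the leading bit)
Decimal check:
  00110110100 = 256 + 128 + 32 + 16 + 4 = 436
  01100001010 = 512 + 256 + 8 + 2 = 778
  436 + 778 = 1214, and 010010111110 = 1024 + 128 + 32 + 16 + 8 + 4 + 2 = 1214 ✓



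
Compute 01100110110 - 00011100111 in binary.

Method 1 - Direct subtraction (column by column from the right: bit − bit − borrow-in; if negative, add 2 and borrow 1 from the next column):
borrow: 00110011110
        01100110110
-       00011100111
-------------------
        01001001111

Method 2 - Add two's complement:
Two's complement of 00011100111: invert → 11100011000, add 1 → 11100011001
  01100110110
+ 11100011001
-------------
 101001001111  (end carry out of the top bit = 1)
Discarding the end carry: 01001001111
Decimal check:
  01100110110 = 512 + 256 + 32 + 16 + 4 + 2 = 822
  00011100111 = 128 + 64 + 32 + 4 + 2 + 1 = 231
  822 - 231 = 591, and 01001001111 = 512 + 64 + 8 + 4 + 2 + 1 = 591 ✓



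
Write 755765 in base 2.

Using repeated division by 2:
755765 ÷ 2 = 377882 remainder 1
377882 ÷ 2 = 188941 remainder 0
188941 ÷ 2 = 94470 remainder 1
94470 ÷ 2 = 47235 remainder 0
47235 ÷ 2 = 23617 remainder 1
23617 ÷ 2 = 11808 remainder 1
11808 ÷ 2 = 5904 remainder 0
5904 ÷ 2 = 2952 remainder 0
2952 ÷ 2 = 1476 remainder 0
1476 ÷ 2 = 738 remainder 0
738 ÷ 2 = 369 remainder 0
369 ÷ 2 = 184 remainder 1
184 ÷ 2 = 92 remainder 0
92 ÷ 2 = 46 remainder 0
46 ÷ 2 = 23 remainder 0
23 ÷ 2 = 11 remainder 1
11 ÷ 2 = 5 remainder 1
5 ÷ 2 = 2 remainder 1
2 ÷ 2 = 1 remainder 0
1 ÷ 2 = 0 remainder 1
Reading remainders bottom to top: 10111000100000110101



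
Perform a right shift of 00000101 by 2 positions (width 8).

Original: 00000101 (decimal 5)
Shift right by 2 positions
Drop the 2 low bits; fill with zeros on the left
Result: 00000001 (decimal 1)
Equivalent: 5 >> 2 = 5 ÷ 2^2 = 1



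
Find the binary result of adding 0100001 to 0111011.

Add column by column from the right: bit + bit + carry-in; write the sum mod 2, carry 1 when the sum is 2 or 3.
carry:  1000110
        0100001
+       0111011
---------------
       01011100
(the carry out of the leftmost column, 0, becomes the leading bit)
Decimal check:
  0100001 = 32 + 1 = 33
  0111011 = 32 + 16 + 8 + 2 + 1 = 59
  33 + 59 = 92, and 01011100 = 64 + 16 + 8 + 4 = 92 ✓



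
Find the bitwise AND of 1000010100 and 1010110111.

AND: 1 only when both bits are 1
  1000010100
& 1010110111
------------
  1000010100
Decimal: 532 & 695 = 532



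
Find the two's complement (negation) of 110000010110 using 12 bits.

Original (sign bit 1, negative): 110000010110
Step 1 - Invert all bits: 001111101001
Step 2 - Add 1: 001111101010
Verification: 110000010110 + 001111101010 = 1000000000000; discarding the end carry (carry out of the top bit) leaves the 12-bit value 000000000000, as required for x + (-x)



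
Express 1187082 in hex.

Using repeated division by 16 (digits 10–15 are A–F):
1187082 ÷ 16 = 74192 remainder 10 (A)
74192 ÷ 16 = 4637 remainder 0
4637 ÷ 16 = 289 remainder 13 (D)
289 ÷ 16 = 18 remainder 1
18 ÷ 16 = 1 remainder 2
1 ÷ 16 = 0 remainder 1
Reading remainders bottom to top: 121D0A



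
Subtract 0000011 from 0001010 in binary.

Method 1 - Direct subtraction (column by column from the right: bit − bit − borrow-in; if negative, add 2 and borrow 1 from the next column):
borrow: 0001110
        0001010
-       0000011
---------------
        0000111

Method 2 - Add two's complement:
Two's complement of 0000011: invert → 1111100, add 1 → 1111101
  0001010
+ 1111101
---------
 10000111  (end carry out of the top bit = 1)
Discarding the end carry: 0000111
Decimal check:
  0001010 = 8 + 2 = 10
  0000011 = 2 + 1 = 3
  10 - 3 = 7, and 0000111 = 4 + 2 + 1 = 7 ✓



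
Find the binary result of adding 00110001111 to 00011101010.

Add column by column from the right: bit + bit + carry-in; write the sum mod 2, carry 1 when the sum is 2 or 3.
carry:  01100011100
        00110001111
+       00011101010
-------------------
       001001111001
(the carry out of the leftmost column, 0, becomes the leading bit)
Decimal check:
  00110001111 = 256 + 128 + 8 + 4 + 2 + 1 = 399
  00011101010 = 128 + 64 + 32 + 8 + 2 = 234
  399 + 234 = 633, and 001001111001 = 512 + 64 + 32 + 16 + 8 + 1 = 633 ✓



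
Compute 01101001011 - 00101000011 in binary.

Method 1 - Direct subtraction (column by column from the right: bit − bit − borrow-in; if negative, add 2 and borrow 1 from the next column):
borrow: 00000000000
        01101001011
-       00101000011
-------------------
        01000001000

Method 2 - Add two's complement:
Two's complement of 00101000011: invert → 11010111100, add 1 → 11010111101
  01101001011
+ 11010111101
-------------
 101000001000  (end carry out of the top bit = 1)
Discarding the end carry: 01000001000
Decimal check:
  01101001011 = 512 + 256 + 64 + 8 + 2 + 1 = 843
  00101000011 = 256 + 64 + 2 + 1 = 323
  843 - 323 = 520, and 01000001000 = 512 + 8 = 520 ✓



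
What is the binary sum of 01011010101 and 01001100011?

Add column by column from the right: bit + bit + carry-in; write the sum mod 2, carry 1 when the sum is 2 or 3.
carry:  10110001110
        01011010101
+       01001100011
-------------------
       010100111000
(the carry out of the leftmost column, 0, becomes the leading bit)
Decimal check:
  01011010101 = 512 + 128 + 64 + 16 + 4 + 1 = 725
  01001100011 = 512 + 64 + 32 + 2 + 1 = 611
  725 + 611 = 1336, and 010100111000 = 1024 + 256 + 32 + 16 + 8 = 1336 ✓



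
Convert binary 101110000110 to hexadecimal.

Group into 4-bit nibbles from right:
  1011 = B
  1000 = 8
  0110 = 6
Result: B86



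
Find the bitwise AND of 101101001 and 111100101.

AND: 1 only when both bits are 1
  101101001
& 111100101
-----------
  101100001
Decimal: 361 & 485 = 353



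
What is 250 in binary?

Using repeated division by 2:
250 ÷ 2 = 125 remainder 0
125 ÷ 2 = 62 remainder 1
62 ÷ 2 = 31 remainder 0
31 ÷ 2 = 15 remainder 1
15 ÷ 2 = 7 remainder 1
7 ÷ 2 = 3 remainder 1
3 ÷ 2 = 1 remainder 1
1 ÷ 2 = 0 remainder 1
Reading remainders bottom to top: 11111010



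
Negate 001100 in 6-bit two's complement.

Original: 001100
Step 1 - Invert all bits: 110011
Step 2 - Add 1: 110100
Verification: 001100 + 110100 = 1000000; discarding the end carry (carry out of the top bit) leaves the 6-bit value 000000, as required for x + (-x)



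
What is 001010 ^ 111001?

XOR: 1 when bits differ
  001010
^ 111001
--------
  110011
Decimal: 10 ^ 57 = 51



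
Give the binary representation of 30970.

Using repeated division by 2:
30970 ÷ 2 = 15485 remainder 0
15485 ÷ 2 = 7742 remainder 1
7742 ÷ 2 = 3871 remainder 0
3871 ÷ 2 = 1935 remainder 1
1935 ÷ 2 = 967 remainder 1
967 ÷ 2 = 483 remainder 1
483 ÷ 2 = 241 remainder 1
241 ÷ 2 = 120 remainder 1
120 ÷ 2 = 60 remainder 0
60 ÷ 2 = 30 remainder 0
30 ÷ 2 = 15 remainder 0
15 ÷ 2 = 7 remainder 1
7 ÷ 2 = 3 remainder 1
3 ÷ 2 = 1 remainder 1
1 ÷ 2 = 0 remainder 1
Reading remainders bottom to top: 111100011111010



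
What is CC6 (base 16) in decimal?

Expand by place value (powers of 16):
Digit values: C = 12
CC6 = 12 × 16^2 + 12 × 16^1 + 6 × 16^0
= 12 × 256 + 12 × 16 + 6 × 1
= 3072 + 192 + 6
= 3270



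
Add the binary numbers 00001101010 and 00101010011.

Add column by column from the right: bit + bit + carry-in; write the sum mod 2, carry 1 when the sum is 2 or 3.
carry:  00010000100
        00001101010
+       00101010011
-------------------
       000110111101
(the carry out of the leftmost column, 0, becomes the leading bit)
Decimal check:
  00001101010 = 64 + 32 + 8 + 2 = 106
  00101010011 = 256 + 64 + 16 + 2 + 1 = 339
  106 + 339 = 445, and 000110111101 = 256 + 128 + 32 + 16 + 8 + 4 + 1 = 445 ✓



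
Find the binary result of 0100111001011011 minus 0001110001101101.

Method 1 - Direct subtraction (column by column from the right: bit − bit − borrow-in; if negative, add 2 and borrow 1 from the next column):
borrow: 0110001111011000
        0100111001011011
-       0001110001101101
------------------------
        0011000111101110

Method 2 - Add two's complement:
Two's complement of 0001110001101101: invert → 1110001110010010, add 1 → 1110001110010011
  0100111001011011
+ 1110001110010011
------------------
 10011000111101110  (end carry out of the top bit = 1)
Discarding the end carry: 0011000111101110
Decimal check:
  0100111001011011 = 16384 + 2048 + 1024 + 512 + 64 + 16 + 8 + 2 + 1 = 20059
  0001110001101101 = 4096 + 2048 + 1024 + 64 + 32 + 8 + 4 + 1 = 7277
  20059 - 7277 = 12782, and 0011000111101110 = 8192 + 4096 + 256 + 128 + 64 + 32 + 8 + 4 + 2 = 12782 ✓



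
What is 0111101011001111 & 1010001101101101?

AND: 1 only when both bits are 1
  0111101011001111
& 1010001101101101
------------------
  0010001001001101
Decimal: 31439 & 41837 = 8781



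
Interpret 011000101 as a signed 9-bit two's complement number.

Binary: 011000101
Sign bit: 0 (non-negative)
Read directly as an unsigned value:
011000101 = 128 + 64 + 4 + 1 = 197
Value: 197



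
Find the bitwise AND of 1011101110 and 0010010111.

AND: 1 only when both bits are 1
  1011101110
& 0010010111
------------
  0010000110
Decimal: 750 & 151 = 134



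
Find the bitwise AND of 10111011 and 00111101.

AND: 1 only when both bits are 1
  10111011
& 00111101
----------
  00111001
Decimal: 187 & 61 = 57



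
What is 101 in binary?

Using repeated division by 2:
101 ÷ 2 = 50 remainder 1
50 ÷ 2 = 25 remainder 0
25 ÷ 2 = 12 remainder 1
12 ÷ 2 = 6 remainder 0
6 ÷ 2 = 3 remainder 0
3 ÷ 2 = 1 remainder 1
1 ÷ 2 = 0 remainder 1
Reading remainders bottom to top: 1100101



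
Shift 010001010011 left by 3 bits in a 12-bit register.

Original: 010001010011 (decimal 1107)
Shift left by 3 positions
Append 3 zeros on the right and drop the 3 high bits that overflow the 12-bit width
Result: 001010011000 (decimal 664)
Equivalent: 1107 << 3 = 1107 × 2^3 = 8856, truncated to 12 bits = 664



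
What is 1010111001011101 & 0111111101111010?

AND: 1 only when both bits are 1
  1010111001011101
& 0111111101111010
------------------
  0010111001011000
Decimal: 44637 & 32634 = 11864



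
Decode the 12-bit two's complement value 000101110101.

Binary: 000101110101
Sign bit: 0 (non-negative)
Read directly as an unsigned value:
000101110101 = 256 + 64 + 32 + 16 + 4 + 1 = 373
Value: 373



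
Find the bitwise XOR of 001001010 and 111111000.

XOR: 1 when bits differ
  001001010
^ 111111000
-----------
  110110010
Decimal: 74 ^ 504 = 434



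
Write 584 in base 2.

Using repeated division by 2:
584 ÷ 2 = 292 remainder 0
292 ÷ 2 = 146 remainder 0
146 ÷ 2 = 73 remainder 0
73 ÷ 2 = 36 remainder 1
36 ÷ 2 = 18 remainder 0
18 ÷ 2 = 9 remainder 0
9 ÷ 2 = 4 remainder 1
4 ÷ 2 = 2 remainder 0
2 ÷ 2 = 1 remainder 0
1 ÷ 2 = 0 remainder 1
Reading remainders bottom to top: 1001001000



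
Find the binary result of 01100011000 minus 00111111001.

Method 1 - Direct subtraction (column by column from the right: bit − bit − borrow-in; if negative, add 2 and borrow 1 from the next column):
borrow: 01111111110
        01100011000
-       00111111001
-------------------
        00100011111

Method 2 - Add two's complement:
Two's complement of 00111111001: invert → 11000000110, add 1 → 11000000111
  01100011000
+ 11000000111
-------------
 100100011111  (end carry out of the top bit = 1)
Discarding the end carry: 00100011111
Decimal check:
  01100011000 = 512 + 256 + 16 + 8 = 792
  00111111001 = 256 + 128 + 64 + 32 + 16 + 8 + 1 = 505
  792 - 505 = 287, and 00100011111 = 256 + 16 + 8 + 4 + 2 + 1 = 287 ✓



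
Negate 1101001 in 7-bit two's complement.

Original (sign bit 1, negative): 1101001
Step 1 - Invert all bits: 0010110
Step 2 - Add 1: 0010111
Verification: 1101001 + 0010111 = 10000000; discarding the end carry (carry out of the top bit) leaves the 7-bit value 0000000, as required for x + (-x)



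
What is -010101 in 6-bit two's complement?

Original: 010101
Step 1 - Invert all bits: 101010
Step 2 - Add 1: 101011
Verification: 010101 + 101011 = 1000000; discarding the end carry (carry out of the top bit) leaves the 6-bit value 000000, as required for x + (-x)

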